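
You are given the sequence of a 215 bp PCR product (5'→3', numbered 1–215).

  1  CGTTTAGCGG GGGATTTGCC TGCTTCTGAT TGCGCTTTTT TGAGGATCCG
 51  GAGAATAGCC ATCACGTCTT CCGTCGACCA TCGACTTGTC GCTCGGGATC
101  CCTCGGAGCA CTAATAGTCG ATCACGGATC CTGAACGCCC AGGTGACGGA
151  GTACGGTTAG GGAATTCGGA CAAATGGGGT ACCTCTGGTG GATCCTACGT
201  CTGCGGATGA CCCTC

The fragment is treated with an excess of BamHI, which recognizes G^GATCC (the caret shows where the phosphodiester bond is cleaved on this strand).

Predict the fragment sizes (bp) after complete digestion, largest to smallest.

BamHI sites (GGATCC) start at positions 44, 96, 126, 190.
BamHI cuts after the first base of each site, so after positions 44, 96, 126, 190.
Linear molecule, 4 cuts → 5 fragments:
  1–44 → 44 bp
  45–96 → 52 bp
  97–126 → 30 bp
  127–190 → 64 bp
  191–215 → 25 bp
Sorted largest to smallest: 64, 52, 44, 30, 25 bp.

64, 52, 44, 30, 25 bp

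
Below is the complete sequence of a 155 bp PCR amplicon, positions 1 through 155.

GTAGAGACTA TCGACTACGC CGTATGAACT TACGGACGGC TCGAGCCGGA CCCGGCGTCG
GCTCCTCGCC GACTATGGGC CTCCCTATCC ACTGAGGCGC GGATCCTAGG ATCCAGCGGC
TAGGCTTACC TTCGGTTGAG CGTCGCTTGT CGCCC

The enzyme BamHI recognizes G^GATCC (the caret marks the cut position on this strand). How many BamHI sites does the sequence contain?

2

GGATCC occurs starting at positions 101, 109.
BamHI cuts at 2 sites.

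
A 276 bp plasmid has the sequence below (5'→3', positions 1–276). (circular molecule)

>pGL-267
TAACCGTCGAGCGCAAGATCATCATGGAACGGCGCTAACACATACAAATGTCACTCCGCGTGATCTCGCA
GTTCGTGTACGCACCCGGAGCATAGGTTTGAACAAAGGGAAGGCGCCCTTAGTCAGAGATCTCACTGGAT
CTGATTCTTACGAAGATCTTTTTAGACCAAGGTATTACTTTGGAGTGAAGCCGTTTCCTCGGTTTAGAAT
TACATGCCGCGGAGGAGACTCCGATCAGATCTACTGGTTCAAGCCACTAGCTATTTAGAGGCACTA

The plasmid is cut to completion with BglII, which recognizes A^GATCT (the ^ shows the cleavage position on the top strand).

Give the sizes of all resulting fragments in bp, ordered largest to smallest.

BglII sites (AGATCT) start at positions 127, 154, 237.
BglII cuts after the first base of each site, so after positions 127, 154, 237.
Circular molecule, 3 cuts → 3 fragments:
  128–154 → 27 bp
  155–237 → 83 bp
  238–276 then 1–127 → 39 + 127 = 166 bp
Sorted largest to smallest: 166, 83, 27 bp.

166, 83, 27 bp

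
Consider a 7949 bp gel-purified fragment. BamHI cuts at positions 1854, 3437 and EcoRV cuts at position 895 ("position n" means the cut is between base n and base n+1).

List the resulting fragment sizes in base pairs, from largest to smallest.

4512, 1583, 959, 895 bp

Combined cut positions (sorted): 895, 1854, 3437.
Linear molecule, 3 cuts → 4 fragments:
  895 − 0 = 895 bp
  1854 − 895 = 959 bp
  3437 − 1854 = 1583 bp
  7949 − 3437 = 4512 bp
Sorted largest to smallest: 4512, 1583, 959, 895 bp.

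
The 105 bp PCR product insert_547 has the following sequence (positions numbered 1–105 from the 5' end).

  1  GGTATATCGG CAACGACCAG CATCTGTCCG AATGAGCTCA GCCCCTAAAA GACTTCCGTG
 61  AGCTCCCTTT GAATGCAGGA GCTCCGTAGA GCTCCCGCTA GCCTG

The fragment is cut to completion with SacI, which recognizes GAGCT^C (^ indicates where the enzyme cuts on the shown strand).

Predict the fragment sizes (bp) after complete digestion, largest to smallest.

SacI sites (GAGCTC) start at positions 34, 60, 79, 89.
SacI cuts after base 5 of each site (before the last base), so after positions 38, 64, 83, 93.
Linear molecule, 4 cuts → 5 fragments:
  1–38 → 38 bp
  39–64 → 26 bp
  65–83 → 19 bp
  84–93 → 10 bp
  94–105 → 12 bp
Sorted largest to smallest: 38, 26, 19, 12, 10 bp.

38, 26, 19, 12, 10 bp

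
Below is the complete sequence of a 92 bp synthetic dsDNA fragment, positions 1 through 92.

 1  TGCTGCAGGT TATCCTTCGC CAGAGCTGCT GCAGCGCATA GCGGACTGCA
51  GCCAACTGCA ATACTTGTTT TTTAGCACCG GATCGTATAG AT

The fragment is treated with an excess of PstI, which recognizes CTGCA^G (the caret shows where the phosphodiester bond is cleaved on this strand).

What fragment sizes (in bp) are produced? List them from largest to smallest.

42, 26, 17, 7 bp

PstI sites (CTGCAG) start at positions 3, 29, 46.
PstI cuts after base 5 of each site (before the last base), so after positions 7, 33, 50.
Linear molecule, 3 cuts → 4 fragments:
  1–7 → 7 bp
  8–33 → 26 bp
  34–50 → 17 bp
  51–92 → 42 bp
Sorted largest to smallest: 42, 26, 17, 7 bp.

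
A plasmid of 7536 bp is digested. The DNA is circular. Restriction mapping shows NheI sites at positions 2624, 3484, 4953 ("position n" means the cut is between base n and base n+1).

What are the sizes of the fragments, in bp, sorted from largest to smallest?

5207, 1469, 860 bp

Circular molecule, 3 cuts → 3 fragments:
  3484 − 2624 = 860 bp
  4953 − 3484 = 1469 bp
  wrap: 7536 − 4953 + 2624 = 5207 bp
Sorted largest to smallest: 5207, 1469, 860 bp.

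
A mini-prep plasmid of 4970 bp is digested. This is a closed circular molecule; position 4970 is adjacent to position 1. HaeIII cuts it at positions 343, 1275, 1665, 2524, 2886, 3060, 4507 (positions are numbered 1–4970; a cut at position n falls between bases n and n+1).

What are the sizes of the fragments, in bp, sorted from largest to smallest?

Circular molecule, 7 cuts → 7 fragments:
  1275 − 343 = 932 bp
  1665 − 1275 = 390 bp
  2524 − 1665 = 859 bp
  2886 − 2524 = 362 bp
  3060 − 2886 = 174 bp
  4507 − 3060 = 1447 bp
  wrap: 4970 − 4507 + 343 = 806 bp
Sorted largest to smallest: 1447, 932, 859, 806, 390, 362, 174 bp.

1447, 932, 859, 806, 390, 362, 174 bp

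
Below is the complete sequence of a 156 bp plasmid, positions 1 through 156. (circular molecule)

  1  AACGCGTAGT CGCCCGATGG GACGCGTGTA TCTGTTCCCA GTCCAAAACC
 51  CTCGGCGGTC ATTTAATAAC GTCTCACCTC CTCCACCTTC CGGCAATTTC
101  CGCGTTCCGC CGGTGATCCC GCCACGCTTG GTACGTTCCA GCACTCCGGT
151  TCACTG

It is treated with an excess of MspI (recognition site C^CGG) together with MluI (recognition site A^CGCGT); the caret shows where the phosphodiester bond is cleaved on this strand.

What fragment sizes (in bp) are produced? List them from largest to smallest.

68, 36, 20, 20, 12 bp

MspI sites (CCGG) start at positions 90, 110, 146.
MspI cuts after the first base of each site, so after positions 90, 110, 146.
MluI sites (ACGCGT) start at positions 2, 22.
MluI cuts after the first base of each site, so after positions 2, 22.
Combined cut positions: 2, 22, 90, 110, 146.
Circular molecule, 5 cuts → 5 fragments:
  3–22 → 20 bp
  23–90 → 68 bp
  91–110 → 20 bp
  111–146 → 36 bp
  147–156 then 1–2 → 10 + 2 = 12 bp
Sorted largest to smallest: 68, 36, 20, 20, 12 bp.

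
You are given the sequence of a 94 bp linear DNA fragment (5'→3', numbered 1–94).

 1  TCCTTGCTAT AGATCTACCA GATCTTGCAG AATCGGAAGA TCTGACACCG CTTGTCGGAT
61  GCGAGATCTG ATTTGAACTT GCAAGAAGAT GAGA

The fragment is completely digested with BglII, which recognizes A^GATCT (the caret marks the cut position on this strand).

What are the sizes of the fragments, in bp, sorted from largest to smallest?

30, 26, 18, 11, 9 bp

BglII sites (AGATCT) start at positions 11, 20, 38, 64.
BglII cuts after the first base of each site, so after positions 11, 20, 38, 64.
Linear molecule, 4 cuts → 5 fragments:
  1–11 → 11 bp
  12–20 → 9 bp
  21–38 → 18 bp
  39–64 → 26 bp
  65–94 → 30 bp
Sorted largest to smallest: 30, 26, 18, 11, 9 bp.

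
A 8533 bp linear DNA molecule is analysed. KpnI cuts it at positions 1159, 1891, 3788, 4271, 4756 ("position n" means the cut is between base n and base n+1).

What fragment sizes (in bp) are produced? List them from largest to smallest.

3777, 1897, 1159, 732, 485, 483 bp

Linear molecule, 5 cuts → 6 fragments:
  1159 − 0 = 1159 bp
  1891 − 1159 = 732 bp
  3788 − 1891 = 1897 bp
  4271 − 3788 = 483 bp
  4756 − 4271 = 485 bp
  8533 − 4756 = 3777 bp
Sorted largest to smallest: 3777, 1897, 1159, 732, 485, 483 bp.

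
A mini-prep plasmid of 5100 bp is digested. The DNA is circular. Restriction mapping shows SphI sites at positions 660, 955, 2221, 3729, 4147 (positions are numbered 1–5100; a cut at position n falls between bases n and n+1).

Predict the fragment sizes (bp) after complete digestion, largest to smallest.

1613, 1508, 1266, 418, 295 bp

Circular molecule, 5 cuts → 5 fragments:
  955 − 660 = 295 bp
  2221 − 955 = 1266 bp
  3729 − 2221 = 1508 bp
  4147 − 3729 = 418 bp
  wrap: 5100 − 4147 + 660 = 1613 bp
Sorted largest to smallest: 1613, 1508, 1266, 418, 295 bp.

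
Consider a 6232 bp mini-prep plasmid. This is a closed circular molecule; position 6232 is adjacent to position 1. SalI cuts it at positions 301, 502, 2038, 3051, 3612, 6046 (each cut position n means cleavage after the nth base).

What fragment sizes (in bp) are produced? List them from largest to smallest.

Circular molecule, 6 cuts → 6 fragments:
  502 − 301 = 201 bp
  2038 − 502 = 1536 bp
  3051 − 2038 = 1013 bp
  3612 − 3051 = 561 bp
  6046 − 3612 = 2434 bp
  wrap: 6232 − 6046 + 301 = 487 bp
Sorted largest to smallest: 2434, 1536, 1013, 561, 487, 201 bp.

2434, 1536, 1013, 561, 487, 201 bp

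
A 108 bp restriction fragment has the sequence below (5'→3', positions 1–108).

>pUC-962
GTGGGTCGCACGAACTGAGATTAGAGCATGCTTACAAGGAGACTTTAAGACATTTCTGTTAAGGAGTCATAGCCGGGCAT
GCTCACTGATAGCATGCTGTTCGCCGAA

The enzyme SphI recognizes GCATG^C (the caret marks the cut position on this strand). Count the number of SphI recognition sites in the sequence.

3

GCATGC occurs starting at positions 26, 77, 92.
SphI cuts at 3 sites.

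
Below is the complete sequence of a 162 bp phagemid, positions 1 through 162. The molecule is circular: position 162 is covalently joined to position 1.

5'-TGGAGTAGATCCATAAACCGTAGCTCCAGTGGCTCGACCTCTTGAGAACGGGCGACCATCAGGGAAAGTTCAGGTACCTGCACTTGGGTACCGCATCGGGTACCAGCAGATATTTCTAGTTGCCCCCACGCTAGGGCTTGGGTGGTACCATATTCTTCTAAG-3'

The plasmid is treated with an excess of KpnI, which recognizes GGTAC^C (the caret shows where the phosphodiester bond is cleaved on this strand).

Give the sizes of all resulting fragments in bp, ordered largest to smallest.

KpnI sites (GGTACC) start at positions 73, 87, 99, 144.
KpnI cuts after base 5 of each site (before the last base), so after positions 77, 91, 103, 148.
Circular molecule, 4 cuts → 4 fragments:
  78–91 → 14 bp
  92–103 → 12 bp
  104–148 → 45 bp
  149–162 then 1–77 → 14 + 77 = 91 bp
Sorted largest to smallest: 91, 45, 14, 12 bp.

91, 45, 14, 12 bp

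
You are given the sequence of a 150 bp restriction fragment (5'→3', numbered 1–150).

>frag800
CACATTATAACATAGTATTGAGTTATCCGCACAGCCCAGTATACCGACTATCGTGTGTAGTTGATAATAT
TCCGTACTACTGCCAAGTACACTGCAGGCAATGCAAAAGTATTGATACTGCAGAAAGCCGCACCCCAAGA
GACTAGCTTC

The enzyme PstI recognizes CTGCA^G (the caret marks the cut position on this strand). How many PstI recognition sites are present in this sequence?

2

CTGCAG occurs starting at positions 92, 118.
PstI cuts at 2 sites.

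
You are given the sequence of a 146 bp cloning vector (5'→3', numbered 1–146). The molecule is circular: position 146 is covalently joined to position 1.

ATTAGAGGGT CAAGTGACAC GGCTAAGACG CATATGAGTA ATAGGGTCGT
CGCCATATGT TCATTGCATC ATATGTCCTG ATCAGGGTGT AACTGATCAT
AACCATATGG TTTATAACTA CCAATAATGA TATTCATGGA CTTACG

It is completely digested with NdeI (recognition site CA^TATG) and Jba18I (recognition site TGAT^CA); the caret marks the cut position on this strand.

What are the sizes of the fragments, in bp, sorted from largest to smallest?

73, 23, 16, 15, 11, 8 bp

NdeI sites (CATATG) start at positions 31, 54, 70, 104.
NdeI cuts after base 2 of each site, so after positions 32, 55, 71, 105.
Jba18I sites (TGATCA) start at positions 79, 94.
Jba18I cuts after base 4 of each site, so after positions 82, 97.
Combined cut positions: 32, 55, 71, 82, 97, 105.
Circular molecule, 6 cuts → 6 fragments:
  33–55 → 23 bp
  56–71 → 16 bp
  72–82 → 11 bp
  83–97 → 15 bp
  98–105 → 8 bp
  106–146 then 1–32 → 41 + 32 = 73 bp
Sorted largest to smallest: 73, 23, 16, 15, 11, 8 bp.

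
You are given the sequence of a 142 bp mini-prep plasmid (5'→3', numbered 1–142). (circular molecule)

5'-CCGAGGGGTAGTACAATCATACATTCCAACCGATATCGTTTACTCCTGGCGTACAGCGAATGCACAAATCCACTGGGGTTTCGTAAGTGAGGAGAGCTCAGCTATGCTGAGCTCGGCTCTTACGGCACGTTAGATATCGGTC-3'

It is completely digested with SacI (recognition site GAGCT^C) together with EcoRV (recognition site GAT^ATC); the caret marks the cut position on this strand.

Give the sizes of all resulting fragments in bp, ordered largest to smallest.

SacI sites (GAGCTC) start at positions 94, 109.
SacI cuts after base 5 of each site (before the last base), so after positions 98, 113.
EcoRV sites (GATATC) start at positions 32, 133.
EcoRV cuts after base 3 of each site, so after positions 34, 135.
Combined cut positions: 34, 98, 113, 135.
Circular molecule, 4 cuts → 4 fragments:
  35–98 → 64 bp
  99–113 → 15 bp
  114–135 → 22 bp
  136–142 then 1–34 → 7 + 34 = 41 bp
Sorted largest to smallest: 64, 41, 22, 15 bp.

64, 41, 22, 15 bp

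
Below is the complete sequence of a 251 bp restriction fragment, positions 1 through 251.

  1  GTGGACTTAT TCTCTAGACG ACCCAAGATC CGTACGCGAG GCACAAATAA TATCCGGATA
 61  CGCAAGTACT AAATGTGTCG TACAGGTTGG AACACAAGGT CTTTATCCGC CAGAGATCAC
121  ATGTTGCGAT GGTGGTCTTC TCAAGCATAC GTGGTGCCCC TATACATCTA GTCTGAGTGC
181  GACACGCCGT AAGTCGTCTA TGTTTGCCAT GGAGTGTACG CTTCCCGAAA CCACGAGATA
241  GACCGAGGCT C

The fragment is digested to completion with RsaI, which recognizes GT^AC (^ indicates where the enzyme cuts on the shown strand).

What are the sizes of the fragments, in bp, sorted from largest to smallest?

136, 34, 34, 33, 14 bp

RsaI sites (GTAC) start at positions 32, 66, 80, 216.
RsaI cuts after base 2 of each site, so after positions 33, 67, 81, 217.
Linear molecule, 4 cuts → 5 fragments:
  1–33 → 33 bp
  34–67 → 34 bp
  68–81 → 14 bp
  82–217 → 136 bp
  218–251 → 34 bp
Sorted largest to smallest: 136, 34, 34, 33, 14 bp.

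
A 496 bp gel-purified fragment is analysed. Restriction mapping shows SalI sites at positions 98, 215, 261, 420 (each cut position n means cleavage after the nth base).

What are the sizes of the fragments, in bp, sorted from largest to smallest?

159, 117, 98, 76, 46 bp

Linear molecule, 4 cuts → 5 fragments:
  98 − 0 = 98 bp
  215 − 98 = 117 bp
  261 − 215 = 46 bp
  420 − 261 = 159 bp
  496 − 420 = 76 bp
Sorted largest to smallest: 159, 117, 98, 76, 46 bp.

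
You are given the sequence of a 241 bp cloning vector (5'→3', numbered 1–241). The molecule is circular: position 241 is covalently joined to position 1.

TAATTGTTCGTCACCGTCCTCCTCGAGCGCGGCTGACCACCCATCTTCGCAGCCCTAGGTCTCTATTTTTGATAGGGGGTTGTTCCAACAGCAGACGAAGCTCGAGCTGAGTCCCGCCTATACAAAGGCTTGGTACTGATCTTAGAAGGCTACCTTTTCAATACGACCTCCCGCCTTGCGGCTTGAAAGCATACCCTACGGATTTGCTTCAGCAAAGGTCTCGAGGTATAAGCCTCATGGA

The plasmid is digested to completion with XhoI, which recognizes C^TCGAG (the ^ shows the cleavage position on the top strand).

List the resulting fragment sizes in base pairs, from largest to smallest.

119, 79, 43 bp

XhoI sites (CTCGAG) start at positions 22, 101, 220.
XhoI cuts after the first base of each site, so after positions 22, 101, 220.
Circular molecule, 3 cuts → 3 fragments:
  23–101 → 79 bp
  102–220 → 119 bp
  221–241 then 1–22 → 21 + 22 = 43 bp
Sorted largest to smallest: 119, 79, 43 bp.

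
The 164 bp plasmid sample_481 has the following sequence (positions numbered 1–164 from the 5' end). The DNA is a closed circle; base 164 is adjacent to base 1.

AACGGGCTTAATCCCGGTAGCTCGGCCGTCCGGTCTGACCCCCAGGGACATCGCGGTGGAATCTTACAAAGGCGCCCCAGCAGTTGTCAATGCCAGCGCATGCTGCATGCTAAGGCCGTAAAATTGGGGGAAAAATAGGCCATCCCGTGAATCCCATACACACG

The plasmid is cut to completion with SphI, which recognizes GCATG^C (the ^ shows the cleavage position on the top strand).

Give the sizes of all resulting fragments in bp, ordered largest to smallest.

SphI sites (GCATGC) start at positions 98, 105.
SphI cuts after base 5 of each site (before the last base), so after positions 102, 109.
Circular molecule, 2 cuts → 2 fragments:
  103–109 → 7 bp
  110–164 then 1–102 → 55 + 102 = 157 bp
Sorted largest to smallest: 157, 7 bp.

157, 7 bp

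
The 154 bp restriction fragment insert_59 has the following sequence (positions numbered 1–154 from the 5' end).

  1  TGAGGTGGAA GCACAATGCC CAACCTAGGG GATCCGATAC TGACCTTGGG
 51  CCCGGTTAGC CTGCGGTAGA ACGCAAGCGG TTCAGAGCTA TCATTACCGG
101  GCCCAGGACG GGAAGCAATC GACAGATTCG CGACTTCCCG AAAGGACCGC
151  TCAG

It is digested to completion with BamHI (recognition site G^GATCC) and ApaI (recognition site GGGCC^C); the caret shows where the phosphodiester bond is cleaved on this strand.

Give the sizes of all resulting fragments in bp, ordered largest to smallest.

51, 51, 30, 22 bp

The BamHI site (GGATCC) starts at position 30.
BamHI cuts after the first base of each site, so after position 30.
ApaI sites (GGGCCC) start at positions 48, 99.
ApaI cuts after base 5 of each site (before the last base), so after positions 52, 103.
Combined cut positions: 30, 52, 103.
Linear molecule, 3 cuts → 4 fragments:
  1–30 → 30 bp
  31–52 → 22 bp
  53–103 → 51 bp
  104–154 → 51 bp
Sorted largest to smallest: 51, 51, 30, 22 bp.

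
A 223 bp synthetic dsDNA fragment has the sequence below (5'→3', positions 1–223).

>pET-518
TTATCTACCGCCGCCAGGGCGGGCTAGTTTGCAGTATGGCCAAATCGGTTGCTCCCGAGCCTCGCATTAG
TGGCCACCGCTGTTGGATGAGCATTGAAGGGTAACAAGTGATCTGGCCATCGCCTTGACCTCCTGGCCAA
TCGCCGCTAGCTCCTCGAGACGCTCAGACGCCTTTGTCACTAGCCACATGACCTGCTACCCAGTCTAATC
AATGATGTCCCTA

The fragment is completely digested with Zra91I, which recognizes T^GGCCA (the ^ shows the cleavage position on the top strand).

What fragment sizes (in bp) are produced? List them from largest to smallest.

89, 43, 37, 34, 20 bp

Zra91I sites (TGGCCA) start at positions 37, 71, 114, 134.
Zra91I cuts after the first base of each site, so after positions 37, 71, 114, 134.
Linear molecule, 4 cuts → 5 fragments:
  1–37 → 37 bp
  38–71 → 34 bp
  72–114 → 43 bp
  115–134 → 20 bp
  135–223 → 89 bp
Sorted largest to smallest: 89, 43, 37, 34, 20 bp.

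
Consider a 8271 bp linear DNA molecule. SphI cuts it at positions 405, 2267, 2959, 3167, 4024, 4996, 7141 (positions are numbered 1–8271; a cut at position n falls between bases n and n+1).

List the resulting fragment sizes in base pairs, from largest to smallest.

Linear molecule, 7 cuts → 8 fragments:
  405 − 0 = 405 bp
  2267 − 405 = 1862 bp
  2959 − 2267 = 692 bp
  3167 − 2959 = 208 bp
  4024 − 3167 = 857 bp
  4996 − 4024 = 972 bp
  7141 − 4996 = 2145 bp
  8271 − 7141 = 1130 bp
Sorted largest to smallest: 2145, 1862, 1130, 972, 857, 692, 405, 208 bp.

2145, 1862, 1130, 972, 857, 692, 405, 208 bp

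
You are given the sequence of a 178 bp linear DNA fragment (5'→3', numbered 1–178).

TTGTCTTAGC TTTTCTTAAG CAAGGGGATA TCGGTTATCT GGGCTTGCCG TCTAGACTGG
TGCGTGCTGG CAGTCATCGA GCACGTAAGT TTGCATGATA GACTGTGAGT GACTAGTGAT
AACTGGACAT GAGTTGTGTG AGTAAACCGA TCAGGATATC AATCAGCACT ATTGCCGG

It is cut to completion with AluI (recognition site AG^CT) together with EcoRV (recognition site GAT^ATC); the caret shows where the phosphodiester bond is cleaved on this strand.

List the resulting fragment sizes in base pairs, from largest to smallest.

The AluI site (AGCT) starts at position 8.
AluI cuts after base 2 of each site, so after position 9.
EcoRV sites (GATATC) start at positions 27, 155.
EcoRV cuts after base 3 of each site, so after positions 29, 157.
Combined cut positions: 9, 29, 157.
Linear molecule, 3 cuts → 4 fragments:
  1–9 → 9 bp
  10–29 → 20 bp
  30–157 → 128 bp
  158–178 → 21 bp
Sorted largest to smallest: 128, 21, 20, 9 bp.

128, 21, 20, 9 bp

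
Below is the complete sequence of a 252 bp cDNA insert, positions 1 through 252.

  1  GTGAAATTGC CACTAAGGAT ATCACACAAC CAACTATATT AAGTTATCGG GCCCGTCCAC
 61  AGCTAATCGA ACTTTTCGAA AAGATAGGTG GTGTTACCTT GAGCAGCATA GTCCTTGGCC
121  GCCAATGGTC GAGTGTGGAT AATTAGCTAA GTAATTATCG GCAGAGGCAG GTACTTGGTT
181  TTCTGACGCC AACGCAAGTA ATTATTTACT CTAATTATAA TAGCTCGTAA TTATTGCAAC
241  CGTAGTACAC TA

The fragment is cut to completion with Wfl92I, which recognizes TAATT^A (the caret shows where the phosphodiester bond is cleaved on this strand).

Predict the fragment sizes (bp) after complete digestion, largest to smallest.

144, 47, 20, 16, 13, 12 bp

Wfl92I sites (TAATTA) start at positions 140, 152, 199, 212, 228.
Wfl92I cuts after base 5 of each site (before the last base), so after positions 144, 156, 203, 216, 232.
Linear molecule, 5 cuts → 6 fragments:
  1–144 → 144 bp
  145–156 → 12 bp
  157–203 → 47 bp
  204–216 → 13 bp
  217–232 → 16 bp
  233–252 → 20 bp
Sorted largest to smallest: 144, 47, 20, 16, 13, 12 bp.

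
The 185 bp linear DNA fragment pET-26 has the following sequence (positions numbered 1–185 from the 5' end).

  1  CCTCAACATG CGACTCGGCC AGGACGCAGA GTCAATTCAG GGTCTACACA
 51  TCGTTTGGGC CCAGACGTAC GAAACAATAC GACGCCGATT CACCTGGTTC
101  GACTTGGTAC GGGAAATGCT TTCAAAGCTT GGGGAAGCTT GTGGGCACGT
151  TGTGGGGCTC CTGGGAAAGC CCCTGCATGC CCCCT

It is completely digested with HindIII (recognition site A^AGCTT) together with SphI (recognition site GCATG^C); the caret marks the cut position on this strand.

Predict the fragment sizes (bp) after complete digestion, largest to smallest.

125, 44, 10, 6 bp

HindIII sites (AAGCTT) start at positions 125, 135.
HindIII cuts after the first base of each site, so after positions 125, 135.
The SphI site (GCATGC) starts at position 175.
SphI cuts after base 5 of each site (before the last base), so after position 179.
Combined cut positions: 125, 135, 179.
Linear molecule, 3 cuts → 4 fragments:
  1–125 → 125 bp
  126–135 → 10 bp
  136–179 → 44 bp
  180–185 → 6 bp
Sorted largest to smallest: 125, 44, 10, 6 bp.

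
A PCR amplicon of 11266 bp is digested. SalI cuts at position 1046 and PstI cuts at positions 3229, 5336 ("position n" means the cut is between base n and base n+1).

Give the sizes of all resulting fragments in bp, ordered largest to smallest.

Combined cut positions (sorted): 1046, 3229, 5336.
Linear molecule, 3 cuts → 4 fragments:
  1046 − 0 = 1046 bp
  3229 − 1046 = 2183 bp
  5336 − 3229 = 2107 bp
  11266 − 5336 = 5930 bp
Sorted largest to smallest: 5930, 2183, 2107, 1046 bp.

5930, 2183, 2107, 1046 bp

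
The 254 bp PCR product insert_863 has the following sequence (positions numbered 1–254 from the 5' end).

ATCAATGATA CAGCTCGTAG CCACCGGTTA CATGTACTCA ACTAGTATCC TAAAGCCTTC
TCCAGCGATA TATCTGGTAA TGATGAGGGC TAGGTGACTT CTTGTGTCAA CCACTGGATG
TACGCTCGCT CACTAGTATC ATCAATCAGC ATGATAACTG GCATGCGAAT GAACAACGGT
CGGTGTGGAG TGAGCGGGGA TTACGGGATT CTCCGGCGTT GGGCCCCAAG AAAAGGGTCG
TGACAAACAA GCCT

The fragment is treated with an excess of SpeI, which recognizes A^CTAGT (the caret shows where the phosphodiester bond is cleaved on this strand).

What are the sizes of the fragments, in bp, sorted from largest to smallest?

122, 91, 41 bp

SpeI sites (ACTAGT) start at positions 41, 132.
SpeI cuts after the first base of each site, so after positions 41, 132.
Linear molecule, 2 cuts → 3 fragments:
  1–41 → 41 bp
  42–132 → 91 bp
  133–254 → 122 bp
Sorted largest to smallest: 122, 91, 41 bp.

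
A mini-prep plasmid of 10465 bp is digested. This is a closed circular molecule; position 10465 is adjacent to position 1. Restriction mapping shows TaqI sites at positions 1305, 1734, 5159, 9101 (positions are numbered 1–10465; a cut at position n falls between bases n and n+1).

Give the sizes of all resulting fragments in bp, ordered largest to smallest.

3942, 3425, 2669, 429 bp

Circular molecule, 4 cuts → 4 fragments:
  1734 − 1305 = 429 bp
  5159 − 1734 = 3425 bp
  9101 − 5159 = 3942 bp
  wrap: 10465 − 9101 + 1305 = 2669 bp
Sorted largest to smallest: 3942, 3425, 2669, 429 bp.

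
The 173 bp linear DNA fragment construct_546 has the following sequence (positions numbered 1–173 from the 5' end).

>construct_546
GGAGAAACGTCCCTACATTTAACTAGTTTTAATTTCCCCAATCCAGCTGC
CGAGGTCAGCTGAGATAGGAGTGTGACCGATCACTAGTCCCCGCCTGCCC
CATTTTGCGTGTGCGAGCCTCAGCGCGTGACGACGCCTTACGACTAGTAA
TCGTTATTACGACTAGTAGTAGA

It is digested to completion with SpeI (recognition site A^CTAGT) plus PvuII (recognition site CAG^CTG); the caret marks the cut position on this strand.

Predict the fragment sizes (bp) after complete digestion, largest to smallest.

SpeI sites (ACTAGT) start at positions 22, 83, 143, 162.
SpeI cuts after the first base of each site, so after positions 22, 83, 143, 162.
PvuII sites (CAGCTG) start at positions 44, 57.
PvuII cuts after base 3 of each site, so after positions 46, 59.
Combined cut positions: 22, 46, 59, 83, 143, 162.
Linear molecule, 6 cuts → 7 fragments:
  1–22 → 22 bp
  23–46 → 24 bp
  47–59 → 13 bp
  60–83 → 24 bp
  84–143 → 60 bp
  144–162 → 19 bp
  163–173 → 11 bp
Sorted largest to smallest: 60, 24, 24, 22, 19, 13, 11 bp.

60, 24, 24, 22, 19, 13, 11 bp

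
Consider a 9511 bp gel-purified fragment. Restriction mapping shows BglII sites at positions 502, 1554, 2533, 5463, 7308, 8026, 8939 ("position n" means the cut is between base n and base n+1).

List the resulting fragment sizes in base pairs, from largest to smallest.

Linear molecule, 7 cuts → 8 fragments:
  502 − 0 = 502 bp
  1554 − 502 = 1052 bp
  2533 − 1554 = 979 bp
  5463 − 2533 = 2930 bp
  7308 − 5463 = 1845 bp
  8026 − 7308 = 718 bp
  8939 − 8026 = 913 bp
  9511 − 8939 = 572 bp
Sorted largest to smallest: 2930, 1845, 1052, 979, 913, 718, 572, 502 bp.

2930, 1845, 1052, 979, 913, 718, 572, 502 bp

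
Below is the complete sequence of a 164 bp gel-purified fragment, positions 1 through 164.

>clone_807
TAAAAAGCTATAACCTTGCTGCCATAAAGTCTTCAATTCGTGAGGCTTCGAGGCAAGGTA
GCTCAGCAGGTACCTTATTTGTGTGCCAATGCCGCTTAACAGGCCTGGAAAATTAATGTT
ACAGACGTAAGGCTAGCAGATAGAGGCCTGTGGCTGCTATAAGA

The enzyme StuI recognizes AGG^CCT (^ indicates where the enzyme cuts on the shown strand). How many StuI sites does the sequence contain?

AGGCCT occurs starting at positions 101, 144.
StuI cuts at 2 sites.

2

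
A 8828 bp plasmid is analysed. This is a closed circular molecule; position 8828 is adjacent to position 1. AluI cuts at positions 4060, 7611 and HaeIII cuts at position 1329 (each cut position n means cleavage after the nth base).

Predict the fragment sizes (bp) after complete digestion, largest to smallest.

3551, 2731, 2546 bp

Combined cut positions (sorted): 1329, 4060, 7611.
Circular molecule, 3 cuts → 3 fragments:
  4060 − 1329 = 2731 bp
  7611 − 4060 = 3551 bp
  wrap: 8828 − 7611 + 1329 = 2546 bp
Sorted largest to smallest: 3551, 2731, 2546 bp.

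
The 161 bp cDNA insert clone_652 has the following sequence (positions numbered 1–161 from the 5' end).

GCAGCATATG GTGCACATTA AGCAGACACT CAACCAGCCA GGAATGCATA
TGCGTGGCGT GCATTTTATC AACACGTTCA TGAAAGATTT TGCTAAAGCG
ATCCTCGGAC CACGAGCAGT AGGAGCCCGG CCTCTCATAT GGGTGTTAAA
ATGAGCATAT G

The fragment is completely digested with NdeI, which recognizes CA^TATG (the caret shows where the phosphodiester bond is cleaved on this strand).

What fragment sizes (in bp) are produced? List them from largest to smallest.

89, 42, 20, 6, 4 bp

NdeI sites (CATATG) start at positions 5, 47, 136, 156.
NdeI cuts after base 2 of each site, so after positions 6, 48, 137, 157.
Linear molecule, 4 cuts → 5 fragments:
  1–6 → 6 bp
  7–48 → 42 bp
  49–137 → 89 bp
  138–157 → 20 bp
  158–161 → 4 bp
Sorted largest to smallest: 89, 42, 20, 6, 4 bp.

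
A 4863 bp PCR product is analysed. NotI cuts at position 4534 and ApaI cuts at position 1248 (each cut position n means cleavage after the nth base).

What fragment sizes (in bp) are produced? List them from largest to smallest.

Combined cut positions (sorted): 1248, 4534.
Linear molecule, 2 cuts → 3 fragments:
  1248 − 0 = 1248 bp
  4534 − 1248 = 3286 bp
  4863 − 4534 = 329 bp
Sorted largest to smallest: 3286, 1248, 329 bp.

3286, 1248, 329 bp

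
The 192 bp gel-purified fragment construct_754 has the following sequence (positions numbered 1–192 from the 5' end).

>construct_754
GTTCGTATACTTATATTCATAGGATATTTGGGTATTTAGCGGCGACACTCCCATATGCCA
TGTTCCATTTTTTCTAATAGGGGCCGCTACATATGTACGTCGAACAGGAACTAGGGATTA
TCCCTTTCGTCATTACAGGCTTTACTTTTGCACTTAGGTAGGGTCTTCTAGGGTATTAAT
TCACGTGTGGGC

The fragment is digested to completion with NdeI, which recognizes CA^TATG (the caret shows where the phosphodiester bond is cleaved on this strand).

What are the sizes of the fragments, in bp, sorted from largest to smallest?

101, 53, 38 bp

NdeI sites (CATATG) start at positions 52, 90.
NdeI cuts after base 2 of each site, so after positions 53, 91.
Linear molecule, 2 cuts → 3 fragments:
  1–53 → 53 bp
  54–91 → 38 bp
  92–192 → 101 bp
Sorted largest to smallest: 101, 53, 38 bp.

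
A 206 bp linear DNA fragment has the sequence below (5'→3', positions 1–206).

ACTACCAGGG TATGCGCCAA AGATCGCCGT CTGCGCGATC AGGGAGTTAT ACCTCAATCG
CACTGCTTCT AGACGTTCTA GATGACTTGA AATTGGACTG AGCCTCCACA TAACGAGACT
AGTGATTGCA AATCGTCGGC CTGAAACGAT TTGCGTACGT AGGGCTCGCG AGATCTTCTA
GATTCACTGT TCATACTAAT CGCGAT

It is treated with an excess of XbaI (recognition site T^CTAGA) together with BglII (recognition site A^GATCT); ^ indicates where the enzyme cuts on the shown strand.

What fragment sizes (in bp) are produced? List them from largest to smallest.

94, 68, 29, 9, 6 bp

XbaI sites (TCTAGA) start at positions 68, 77, 177.
XbaI cuts after the first base of each site, so after positions 68, 77, 177.
The BglII site (AGATCT) starts at position 171.
BglII cuts after the first base of each site, so after position 171.
Combined cut positions: 68, 77, 171, 177.
Linear molecule, 4 cuts → 5 fragments:
  1–68 → 68 bp
  69–77 → 9 bp
  78–171 → 94 bp
  172–177 → 6 bp
  178–206 → 29 bp
Sorted largest to smallest: 94, 68, 29, 9, 6 bp.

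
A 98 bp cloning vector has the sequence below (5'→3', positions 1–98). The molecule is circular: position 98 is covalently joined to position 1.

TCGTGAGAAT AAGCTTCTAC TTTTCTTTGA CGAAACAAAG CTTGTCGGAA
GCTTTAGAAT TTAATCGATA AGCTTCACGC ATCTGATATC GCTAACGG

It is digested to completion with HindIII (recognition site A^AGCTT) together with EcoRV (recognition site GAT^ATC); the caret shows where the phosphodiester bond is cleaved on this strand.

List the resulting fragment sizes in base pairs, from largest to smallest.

HindIII sites (AAGCTT) start at positions 11, 38, 49, 70.
HindIII cuts after the first base of each site, so after positions 11, 38, 49, 70.
The EcoRV site (GATATC) starts at position 85.
EcoRV cuts after base 3 of each site, so after position 87.
Combined cut positions: 11, 38, 49, 70, 87.
Circular molecule, 5 cuts → 5 fragments:
  12–38 → 27 bp
  39–49 → 11 bp
  50–70 → 21 bp
  71–87 → 17 bp
  88–98 then 1–11 → 11 + 11 = 22 bp
Sorted largest to smallest: 27, 22, 21, 17, 11 bp.

27, 22, 21, 17, 11 bp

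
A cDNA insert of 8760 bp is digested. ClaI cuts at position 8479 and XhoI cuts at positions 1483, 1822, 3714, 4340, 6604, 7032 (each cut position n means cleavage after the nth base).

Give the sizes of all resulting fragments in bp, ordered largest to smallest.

2264, 1892, 1483, 1447, 626, 428, 339, 281 bp

Combined cut positions (sorted): 1483, 1822, 3714, 4340, 6604, 7032, 8479.
Linear molecule, 7 cuts → 8 fragments:
  1483 − 0 = 1483 bp
  1822 − 1483 = 339 bp
  3714 − 1822 = 1892 bp
  4340 − 3714 = 626 bp
  6604 − 4340 = 2264 bp
  7032 − 6604 = 428 bp
  8479 − 7032 = 1447 bp
  8760 − 8479 = 281 bp
Sorted largest to smallest: 2264, 1892, 1483, 1447, 626, 428, 339, 281 bp.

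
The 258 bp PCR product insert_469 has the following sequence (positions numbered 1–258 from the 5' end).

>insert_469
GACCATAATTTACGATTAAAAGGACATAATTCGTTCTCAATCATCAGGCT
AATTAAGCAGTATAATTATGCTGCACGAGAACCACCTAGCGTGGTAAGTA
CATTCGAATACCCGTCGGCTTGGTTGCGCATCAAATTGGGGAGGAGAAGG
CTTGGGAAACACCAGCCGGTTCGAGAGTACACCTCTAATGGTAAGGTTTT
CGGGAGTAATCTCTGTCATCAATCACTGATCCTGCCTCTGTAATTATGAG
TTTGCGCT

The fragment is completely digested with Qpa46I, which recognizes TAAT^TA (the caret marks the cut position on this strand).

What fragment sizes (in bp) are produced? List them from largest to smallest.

Qpa46I sites (TAATTA) start at positions 50, 63, 241.
Qpa46I cuts after base 4 of each site, so after positions 53, 66, 244.
Linear molecule, 3 cuts → 4 fragments:
  1–53 → 53 bp
  54–66 → 13 bp
  67–244 → 178 bp
  245–258 → 14 bp
Sorted largest to smallest: 178, 53, 14, 13 bp.

178, 53, 14, 13 bp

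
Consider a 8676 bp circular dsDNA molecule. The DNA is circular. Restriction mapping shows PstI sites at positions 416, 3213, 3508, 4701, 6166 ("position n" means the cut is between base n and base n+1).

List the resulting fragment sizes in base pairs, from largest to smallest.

Circular molecule, 5 cuts → 5 fragments:
  3213 − 416 = 2797 bp
  3508 − 3213 = 295 bp
  4701 − 3508 = 1193 bp
  6166 − 4701 = 1465 bp
  wrap: 8676 − 6166 + 416 = 2926 bp
Sorted largest to smallest: 2926, 2797, 1465, 1193, 295 bp.

2926, 2797, 1465, 1193, 295 bp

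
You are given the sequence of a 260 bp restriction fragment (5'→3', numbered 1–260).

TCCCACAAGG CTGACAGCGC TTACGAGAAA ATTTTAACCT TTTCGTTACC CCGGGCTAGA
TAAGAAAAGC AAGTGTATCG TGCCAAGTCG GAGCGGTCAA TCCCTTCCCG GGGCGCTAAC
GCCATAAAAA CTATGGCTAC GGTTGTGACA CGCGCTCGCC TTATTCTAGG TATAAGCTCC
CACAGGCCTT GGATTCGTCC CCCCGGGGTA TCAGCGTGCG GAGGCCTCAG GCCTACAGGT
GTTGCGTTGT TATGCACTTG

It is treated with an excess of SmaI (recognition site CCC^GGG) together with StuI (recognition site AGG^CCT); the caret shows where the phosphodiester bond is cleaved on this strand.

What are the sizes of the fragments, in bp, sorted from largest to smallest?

77, 57, 52, 29, 20, 18, 7 bp

SmaI sites (CCCGGG) start at positions 50, 107, 202.
SmaI cuts after base 3 of each site, so after positions 52, 109, 204.
StuI sites (AGGCCT) start at positions 184, 222, 229.
StuI cuts after base 3 of each site, so after positions 186, 224, 231.
Combined cut positions: 52, 109, 186, 204, 224, 231.
Linear molecule, 6 cuts → 7 fragments:
  1–52 → 52 bp
  53–109 → 57 bp
  110–186 → 77 bp
  187–204 → 18 bp
  205–224 → 20 bp
  225–231 → 7 bp
  232–260 → 29 bp
Sorted largest to smallest: 77, 57, 52, 29, 20, 18, 7 bp.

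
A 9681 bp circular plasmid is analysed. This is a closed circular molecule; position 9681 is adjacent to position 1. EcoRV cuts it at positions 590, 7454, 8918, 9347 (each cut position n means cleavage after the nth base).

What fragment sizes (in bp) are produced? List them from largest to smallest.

Circular molecule, 4 cuts → 4 fragments:
  7454 − 590 = 6864 bp
  8918 − 7454 = 1464 bp
  9347 − 8918 = 429 bp
  wrap: 9681 − 9347 + 590 = 924 bp
Sorted largest to smallest: 6864, 1464, 924, 429 bp.

6864, 1464, 924, 429 bp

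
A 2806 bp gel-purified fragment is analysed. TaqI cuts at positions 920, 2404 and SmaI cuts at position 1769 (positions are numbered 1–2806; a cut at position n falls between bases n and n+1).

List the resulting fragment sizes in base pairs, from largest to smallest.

920, 849, 635, 402 bp

Combined cut positions (sorted): 920, 1769, 2404.
Linear molecule, 3 cuts → 4 fragments:
  920 − 0 = 920 bp
  1769 − 920 = 849 bp
  2404 − 1769 = 635 bp
  2806 − 2404 = 402 bp
Sorted largest to smallest: 920, 849, 635, 402 bp.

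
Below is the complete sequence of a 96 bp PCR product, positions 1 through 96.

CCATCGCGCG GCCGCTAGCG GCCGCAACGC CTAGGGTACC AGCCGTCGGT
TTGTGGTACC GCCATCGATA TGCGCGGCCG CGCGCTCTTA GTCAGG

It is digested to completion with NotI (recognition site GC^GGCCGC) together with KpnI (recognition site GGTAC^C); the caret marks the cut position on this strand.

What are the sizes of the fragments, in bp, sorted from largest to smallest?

21, 20, 20, 16, 10, 9 bp

NotI sites (GCGGCCGC) start at positions 8, 18, 74.
NotI cuts after base 2 of each site, so after positions 9, 19, 75.
KpnI sites (GGTACC) start at positions 35, 55.
KpnI cuts after base 5 of each site (before the last base), so after positions 39, 59.
Combined cut positions: 9, 19, 39, 59, 75.
Linear molecule, 5 cuts → 6 fragments:
  1–9 → 9 bp
  10–19 → 10 bp
  20–39 → 20 bp
  40–59 → 20 bp
  60–75 → 16 bp
  76–96 → 21 bp
Sorted largest to smallest: 21, 20, 20, 16, 10, 9 bp.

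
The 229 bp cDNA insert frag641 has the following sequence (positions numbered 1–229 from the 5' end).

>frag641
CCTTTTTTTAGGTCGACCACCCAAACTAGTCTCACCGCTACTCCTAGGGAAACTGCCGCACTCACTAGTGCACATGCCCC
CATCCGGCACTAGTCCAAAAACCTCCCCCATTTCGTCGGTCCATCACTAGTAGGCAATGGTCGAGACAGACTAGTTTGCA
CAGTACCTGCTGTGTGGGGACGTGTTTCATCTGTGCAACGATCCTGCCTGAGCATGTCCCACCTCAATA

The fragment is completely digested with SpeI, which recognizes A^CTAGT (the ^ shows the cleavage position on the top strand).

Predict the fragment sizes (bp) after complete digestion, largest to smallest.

SpeI sites (ACTAGT) start at positions 25, 64, 89, 126, 150.
SpeI cuts after the first base of each site, so after positions 25, 64, 89, 126, 150.
Linear molecule, 5 cuts → 6 fragments:
  1–25 → 25 bp
  26–64 → 39 bp
  65–89 → 25 bp
  90–126 → 37 bp
  127–150 → 24 bp
  151–229 → 79 bp
Sorted largest to smallest: 79, 39, 37, 25, 25, 24 bp.

79, 39, 37, 25, 25, 24 bp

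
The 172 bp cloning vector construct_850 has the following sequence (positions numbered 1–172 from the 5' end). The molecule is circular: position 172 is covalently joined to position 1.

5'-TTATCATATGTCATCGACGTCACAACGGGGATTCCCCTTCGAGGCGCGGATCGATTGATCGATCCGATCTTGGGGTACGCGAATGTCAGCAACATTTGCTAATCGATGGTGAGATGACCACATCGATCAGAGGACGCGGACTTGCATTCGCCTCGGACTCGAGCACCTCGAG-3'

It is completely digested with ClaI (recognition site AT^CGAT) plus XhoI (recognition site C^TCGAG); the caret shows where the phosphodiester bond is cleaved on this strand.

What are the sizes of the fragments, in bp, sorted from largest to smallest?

56, 44, 35, 20, 9, 8 bp

ClaI sites (ATCGAT) start at positions 50, 58, 102, 122.
ClaI cuts after base 2 of each site, so after positions 51, 59, 103, 123.
XhoI sites (CTCGAG) start at positions 158, 167.
XhoI cuts after the first base of each site, so after positions 158, 167.
Combined cut positions: 51, 59, 103, 123, 158, 167.
Circular molecule, 6 cuts → 6 fragments:
  52–59 → 8 bp
  60–103 → 44 bp
  104–123 → 20 bp
  124–158 → 35 bp
  159–167 → 9 bp
  168–172 then 1–51 → 5 + 51 = 56 bp
Sorted largest to smallest: 56, 44, 35, 20, 9, 8 bp.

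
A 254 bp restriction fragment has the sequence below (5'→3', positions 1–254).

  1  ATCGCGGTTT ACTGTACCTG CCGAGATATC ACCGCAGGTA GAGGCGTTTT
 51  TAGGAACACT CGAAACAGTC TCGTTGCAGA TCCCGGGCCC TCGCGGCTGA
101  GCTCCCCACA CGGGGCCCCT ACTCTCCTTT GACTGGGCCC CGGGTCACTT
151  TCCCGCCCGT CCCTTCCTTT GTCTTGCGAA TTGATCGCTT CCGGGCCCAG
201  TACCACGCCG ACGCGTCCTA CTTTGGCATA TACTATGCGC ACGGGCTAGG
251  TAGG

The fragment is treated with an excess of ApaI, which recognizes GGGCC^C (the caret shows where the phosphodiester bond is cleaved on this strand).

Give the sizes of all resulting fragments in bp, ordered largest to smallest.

ApaI sites (GGGCCC) start at positions 85, 113, 135, 193.
ApaI cuts after base 5 of each site (before the last base), so after positions 89, 117, 139, 197.
Linear molecule, 4 cuts → 5 fragments:
  1–89 → 89 bp
  90–117 → 28 bp
  118–139 → 22 bp
  140–197 → 58 bp
  198–254 → 57 bp
Sorted largest to smallest: 89, 58, 57, 28, 22 bp.

89, 58, 57, 28, 22 bp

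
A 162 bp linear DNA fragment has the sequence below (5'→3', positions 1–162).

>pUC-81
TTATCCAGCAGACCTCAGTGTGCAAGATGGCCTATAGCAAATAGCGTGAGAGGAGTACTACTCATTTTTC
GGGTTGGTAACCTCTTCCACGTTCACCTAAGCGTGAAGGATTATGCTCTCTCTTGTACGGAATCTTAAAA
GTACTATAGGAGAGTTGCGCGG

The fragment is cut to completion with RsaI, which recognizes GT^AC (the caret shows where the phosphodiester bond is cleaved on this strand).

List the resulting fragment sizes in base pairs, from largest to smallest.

70, 56, 20, 16 bp

RsaI sites (GTAC) start at positions 55, 125, 141.
RsaI cuts after base 2 of each site, so after positions 56, 126, 142.
Linear molecule, 3 cuts → 4 fragments:
  1–56 → 56 bp
  57–126 → 70 bp
  127–142 → 16 bp
  143–162 → 20 bp
Sorted largest to smallest: 70, 56, 20, 16 bp.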